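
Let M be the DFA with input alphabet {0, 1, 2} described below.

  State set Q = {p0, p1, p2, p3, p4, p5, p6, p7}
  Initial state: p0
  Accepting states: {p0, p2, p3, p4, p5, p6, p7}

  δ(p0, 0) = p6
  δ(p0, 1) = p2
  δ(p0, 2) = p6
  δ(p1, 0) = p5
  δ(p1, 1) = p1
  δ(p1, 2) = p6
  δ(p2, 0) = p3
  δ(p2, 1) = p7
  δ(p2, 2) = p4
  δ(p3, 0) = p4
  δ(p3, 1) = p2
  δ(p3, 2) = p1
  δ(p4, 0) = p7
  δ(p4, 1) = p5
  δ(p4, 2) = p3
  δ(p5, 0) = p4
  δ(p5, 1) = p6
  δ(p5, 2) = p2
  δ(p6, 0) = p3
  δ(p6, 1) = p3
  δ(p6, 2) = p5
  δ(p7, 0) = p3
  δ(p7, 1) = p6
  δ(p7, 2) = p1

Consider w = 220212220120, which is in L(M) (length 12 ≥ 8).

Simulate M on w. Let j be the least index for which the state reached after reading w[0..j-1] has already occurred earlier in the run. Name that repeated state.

p4

Run of M on w = 2 2 0 2 1 2 2 2 0 1 2 0:
  step 0: p0  (start)
  step 1: p6  (read 2: p0→p6)
  step 2: p5  (read 2: p6→p5)
  step 3: p4  (read 0: p5→p4)
  step 4: p3  (read 2: p4→p3)
  step 5: p2  (read 1: p3→p2)
  step 6: p4  (read 2: p2→p4)   ← first repeat (p4 seen earlier)
  step 7: p3  (read 2: p4→p3)
  step 8: p1  (read 2: p3→p1)
  step 9: p5  (read 0: p1→p5)
  step 10: p6  (read 1: p5→p6)
  step 11: p5  (read 2: p6→p5)
  step 12: p4  (read 0: p5→p4)

The earliest repeat is at step j = 6: M is in p4, which it already visited at step i = 3.
Since M has 8 states, any run of length ≥ 8 visits 8+1 states, so by pigeonhole some state repeats within the first 8 steps — that repeat gives the pumpable loop.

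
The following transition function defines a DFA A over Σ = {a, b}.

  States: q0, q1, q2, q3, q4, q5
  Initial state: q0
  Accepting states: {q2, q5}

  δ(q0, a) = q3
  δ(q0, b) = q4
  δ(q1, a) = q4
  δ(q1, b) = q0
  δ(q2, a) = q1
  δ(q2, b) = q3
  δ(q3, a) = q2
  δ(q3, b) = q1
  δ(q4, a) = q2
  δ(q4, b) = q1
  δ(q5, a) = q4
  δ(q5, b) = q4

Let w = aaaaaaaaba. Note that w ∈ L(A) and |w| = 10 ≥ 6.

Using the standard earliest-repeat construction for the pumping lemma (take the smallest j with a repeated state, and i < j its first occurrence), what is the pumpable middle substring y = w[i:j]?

State sequence: q0 -a-> q3 -a-> q2 -a-> q1 -a-> q4 -a-> q2 -a-> q1 -a-> q4 -a-> q2 -b-> q3 -a-> q2
First repeat at step 5: q2 was already visited.

So i = 2, j = 5, giving x = w[0:2] = aa, y = w[2:5] = aaa, z = w[5:10] = aaaba.
Check: |xy| = 5 ≤ 6 and |y| = 3 ≥ 1. Reading y takes A from q2 back to q2, so every xyⁱz is accepted.
Since A has 6 states, any run of length ≥ 6 visits 6+1 states, so by pigeonhole some state repeats within the first 6 steps — that repeat gives the pumpable loop.

aaa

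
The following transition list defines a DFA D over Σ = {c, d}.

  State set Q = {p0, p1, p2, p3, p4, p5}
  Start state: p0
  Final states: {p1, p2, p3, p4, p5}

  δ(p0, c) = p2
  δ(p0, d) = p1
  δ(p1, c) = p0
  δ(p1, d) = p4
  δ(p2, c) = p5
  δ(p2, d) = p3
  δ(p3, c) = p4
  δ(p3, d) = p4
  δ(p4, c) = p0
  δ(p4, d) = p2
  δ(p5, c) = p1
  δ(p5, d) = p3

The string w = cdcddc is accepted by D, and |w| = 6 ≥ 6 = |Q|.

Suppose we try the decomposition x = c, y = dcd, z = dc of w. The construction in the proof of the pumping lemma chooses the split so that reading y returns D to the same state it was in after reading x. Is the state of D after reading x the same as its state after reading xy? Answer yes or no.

Run of D on the first 4 characters of w = c d c d:
  step 0: p0  (start)
  step 1: p2  (read c: p0→p2)
  step 2: p3  (read d: p2→p3)
  step 3: p4  (read c: p3→p4)
  step 4: p2  (read d: p4→p2)

After x (step 1): p2. After xy (step 4): p2.
They match, so y = dcd drives D around a cycle from p2 back to itself; pumping y any number of times keeps D in p2 before reading z, and xyⁱz ∈ L(D) for every i ≥ 0.

yes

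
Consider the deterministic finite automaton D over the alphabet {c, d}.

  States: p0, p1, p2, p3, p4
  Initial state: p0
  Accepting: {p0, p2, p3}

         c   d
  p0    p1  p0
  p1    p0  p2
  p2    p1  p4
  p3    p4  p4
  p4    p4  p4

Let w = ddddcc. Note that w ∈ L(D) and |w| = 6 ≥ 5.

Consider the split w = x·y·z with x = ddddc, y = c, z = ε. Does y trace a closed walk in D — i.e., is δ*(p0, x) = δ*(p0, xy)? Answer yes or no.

State sequence: p0 -d-> p0 -d-> p0 -d-> p0 -d-> p0 -c-> p1 -c-> p0

After x (step 5): p1. After xy (step 6): p0.
They differ (p1 ≠ p0), so y is not a cycle from the state after x; this split is not the one the pumping-lemma construction produces, and pumping y need not keep the string in L(D).

no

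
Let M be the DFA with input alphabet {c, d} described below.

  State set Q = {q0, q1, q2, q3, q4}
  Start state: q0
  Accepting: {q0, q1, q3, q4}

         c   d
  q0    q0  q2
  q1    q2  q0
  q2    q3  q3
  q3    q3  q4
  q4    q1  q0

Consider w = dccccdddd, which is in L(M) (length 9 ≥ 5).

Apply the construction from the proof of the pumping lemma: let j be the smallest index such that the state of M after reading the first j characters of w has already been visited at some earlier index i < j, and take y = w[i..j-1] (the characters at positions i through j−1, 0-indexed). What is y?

Run of M on w = d c c c c d d d d:
  step 0: q0  (start)
  step 1: q2  (read d: q0→q2)
  step 2: q3  (read c: q2→q3)
  step 3: q3  (read c: q3→q3)   ← first repeat (q3 seen earlier)
  step 4: q3  (read c: q3→q3)
  step 5: q3  (read c: q3→q3)
  step 6: q4  (read d: q3→q4)
  step 7: q0  (read d: q4→q0)
  step 8: q2  (read d: q0→q2)
  step 9: q3  (read d: q2→q3)

So i = 2, j = 3, giving x = w[0:2] = dc, y = w[2:3] = c, z = w[3:9] = ccdddd.
Check: |xy| = 3 ≤ 5 and |y| = 1 ≥ 1. Reading y takes M from q3 back to q3, so every xyⁱz is accepted.

c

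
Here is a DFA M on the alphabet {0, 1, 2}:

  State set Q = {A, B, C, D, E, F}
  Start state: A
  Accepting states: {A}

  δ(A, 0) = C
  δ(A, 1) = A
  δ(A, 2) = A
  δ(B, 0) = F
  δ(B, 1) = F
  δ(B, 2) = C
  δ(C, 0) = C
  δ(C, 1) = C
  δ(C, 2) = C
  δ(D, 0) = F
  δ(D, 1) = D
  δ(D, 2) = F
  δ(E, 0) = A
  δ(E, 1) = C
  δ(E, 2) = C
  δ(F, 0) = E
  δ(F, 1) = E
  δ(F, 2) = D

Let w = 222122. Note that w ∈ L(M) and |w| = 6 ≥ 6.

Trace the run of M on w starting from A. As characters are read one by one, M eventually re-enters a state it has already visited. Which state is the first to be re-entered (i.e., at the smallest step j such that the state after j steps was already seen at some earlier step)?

State sequence: A -2-> A -2-> A -2-> A -1-> A -2-> A -2-> A
First repeat at step 1: A was already visited.

The earliest repeat is at step j = 1: M is in A, which it already visited at step i = 0.

A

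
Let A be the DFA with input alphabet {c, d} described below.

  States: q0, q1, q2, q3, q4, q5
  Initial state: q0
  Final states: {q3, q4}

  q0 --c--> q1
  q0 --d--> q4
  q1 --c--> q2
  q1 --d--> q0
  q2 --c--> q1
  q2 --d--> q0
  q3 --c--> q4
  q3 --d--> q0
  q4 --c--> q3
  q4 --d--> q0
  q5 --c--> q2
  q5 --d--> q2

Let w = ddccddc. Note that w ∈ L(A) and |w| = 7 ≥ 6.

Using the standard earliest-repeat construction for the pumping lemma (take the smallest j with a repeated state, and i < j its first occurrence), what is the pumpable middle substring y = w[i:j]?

dd

State sequence: q0 -d-> q4 -d-> q0 -c-> q1 -c-> q2 -d-> q0 -d-> q4 -c-> q3
First repeat at step 2: q0 was already visited.

So i = 0, j = 2, giving x = w[0:0] = ε, y = w[0:2] = dd, z = w[2:7] = ccddc.
Check: |xy| = 2 ≤ 6 and |y| = 2 ≥ 1. Reading y takes A from q0 back to q0, so every xyⁱz is accepted.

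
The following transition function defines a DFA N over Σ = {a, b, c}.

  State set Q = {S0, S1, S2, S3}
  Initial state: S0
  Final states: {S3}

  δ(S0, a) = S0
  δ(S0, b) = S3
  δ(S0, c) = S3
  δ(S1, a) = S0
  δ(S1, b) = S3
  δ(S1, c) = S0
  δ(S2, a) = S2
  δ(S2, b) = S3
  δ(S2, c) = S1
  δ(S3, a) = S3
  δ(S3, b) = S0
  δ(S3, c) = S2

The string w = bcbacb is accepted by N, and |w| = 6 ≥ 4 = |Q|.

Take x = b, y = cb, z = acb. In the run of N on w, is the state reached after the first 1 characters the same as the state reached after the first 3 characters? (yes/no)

State sequence: S0 -b-> S3 -c-> S2 -b-> S3

After x (step 1): S3. After xy (step 3): S3.
They match, so y = cb drives N around a cycle from S3 back to itself; pumping y any number of times keeps N in S3 before reading z, and xyⁱz ∈ L(N) for every i ≥ 0.

yes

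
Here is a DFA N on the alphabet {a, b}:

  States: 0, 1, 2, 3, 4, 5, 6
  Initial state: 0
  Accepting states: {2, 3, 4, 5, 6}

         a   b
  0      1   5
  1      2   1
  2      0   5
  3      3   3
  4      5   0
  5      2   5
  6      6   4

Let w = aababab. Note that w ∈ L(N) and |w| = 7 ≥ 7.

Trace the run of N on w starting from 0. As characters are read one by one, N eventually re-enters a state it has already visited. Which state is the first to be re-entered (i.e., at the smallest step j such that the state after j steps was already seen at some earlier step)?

Run of N on w = a a b a b a b:
  step 0: 0  (start)
  step 1: 1  (read a: 0→1)
  step 2: 2  (read a: 1→2)
  step 3: 5  (read b: 2→5)
  step 4: 2  (read a: 5→2)   ← first repeat (2 seen earlier)
  step 5: 5  (read b: 2→5)
  step 6: 2  (read a: 5→2)
  step 7: 5  (read b: 2→5)

The earliest repeat is at step j = 4: N is in 2, which it already visited at step i = 2.
Pumping length from the standard proof: p = 7 (the number of states). The repeated state found above gives |xy| = j ≤ 7 and |y| = j − i ≥ 1.

2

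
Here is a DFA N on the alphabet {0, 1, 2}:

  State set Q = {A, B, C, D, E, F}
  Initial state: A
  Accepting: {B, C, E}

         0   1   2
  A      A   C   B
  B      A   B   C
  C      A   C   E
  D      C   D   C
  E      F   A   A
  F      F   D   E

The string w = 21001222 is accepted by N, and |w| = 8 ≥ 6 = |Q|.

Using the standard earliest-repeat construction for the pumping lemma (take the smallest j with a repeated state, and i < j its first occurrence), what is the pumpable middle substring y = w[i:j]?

State sequence: A -2-> B -1-> B -0-> A -0-> A -1-> C -2-> E -2-> A -2-> B
First repeat at step 2: B was already visited.

So i = 1, j = 2, giving x = w[0:1] = 2, y = w[1:2] = 1, z = w[2:8] = 001222.
Check: |xy| = 2 ≤ 6 and |y| = 1 ≥ 1. Reading y takes N from B back to B, so every xyⁱz is accepted.
Since N has 6 states, any run of length ≥ 6 visits 6+1 states, so by pigeonhole some state repeats within the first 6 steps — that repeat gives the pumpable loop.

1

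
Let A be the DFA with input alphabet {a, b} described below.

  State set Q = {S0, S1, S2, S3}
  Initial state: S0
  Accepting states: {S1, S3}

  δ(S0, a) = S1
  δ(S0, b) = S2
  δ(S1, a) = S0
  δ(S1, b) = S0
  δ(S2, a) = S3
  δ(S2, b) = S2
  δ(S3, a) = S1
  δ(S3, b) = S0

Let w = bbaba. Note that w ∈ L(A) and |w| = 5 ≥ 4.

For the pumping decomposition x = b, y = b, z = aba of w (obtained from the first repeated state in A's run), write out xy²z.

bbbaba

xy^2z = b·b·b·aba = bbbaba.
Reading y = b takes A from S2 back to S2, so after x·y·y the machine is still in S2, and z then leads to the accepting state S1. Hence bbbaba ∈ L(A).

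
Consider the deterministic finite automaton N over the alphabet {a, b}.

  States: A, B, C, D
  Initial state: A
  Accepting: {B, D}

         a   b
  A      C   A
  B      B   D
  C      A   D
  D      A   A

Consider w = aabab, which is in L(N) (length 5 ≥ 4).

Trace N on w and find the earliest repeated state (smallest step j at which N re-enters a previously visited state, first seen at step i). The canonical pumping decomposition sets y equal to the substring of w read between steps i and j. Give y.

Run of N on w = a a b a b:
  step 0: A  (start)
  step 1: C  (read a: A→C)
  step 2: A  (read a: C→A)   ← first repeat (A seen earlier)
  step 3: A  (read b: A→A)
  step 4: C  (read a: A→C)
  step 5: D  (read b: C→D)

So i = 0, j = 2, giving x = w[0:0] = ε, y = w[0:2] = aa, z = w[2:5] = bab.
Check: |xy| = 2 ≤ 4 and |y| = 2 ≥ 1. Reading y takes N from A back to A, so every xyⁱz is accepted.
Since N has 4 states, any run of length ≥ 4 visits 4+1 states, so by pigeonhole some state repeats within the first 4 steps — that repeat gives the pumpable loop.

aa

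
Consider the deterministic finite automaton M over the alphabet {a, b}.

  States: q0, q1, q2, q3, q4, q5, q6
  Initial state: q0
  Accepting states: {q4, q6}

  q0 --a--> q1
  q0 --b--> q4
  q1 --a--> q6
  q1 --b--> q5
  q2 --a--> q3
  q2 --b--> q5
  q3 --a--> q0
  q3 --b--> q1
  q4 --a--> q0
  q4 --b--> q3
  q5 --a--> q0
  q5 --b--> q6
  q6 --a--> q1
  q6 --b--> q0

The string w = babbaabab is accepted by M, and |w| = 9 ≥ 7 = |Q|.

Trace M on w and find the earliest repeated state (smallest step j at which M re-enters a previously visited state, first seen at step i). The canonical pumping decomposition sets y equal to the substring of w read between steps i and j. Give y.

State sequence: q0 -b-> q4 -a-> q0 -b-> q4 -b-> q3 -a-> q0 -a-> q1 -b-> q5 -a-> q0 -b-> q4
First repeat at step 2: q0 was already visited.

So i = 0, j = 2, giving x = w[0:0] = ε, y = w[0:2] = ba, z = w[2:9] = bbaabab.
Check: |xy| = 2 ≤ 7 and |y| = 2 ≥ 1. Reading y takes M from q0 back to q0, so every xyⁱz is accepted.

ba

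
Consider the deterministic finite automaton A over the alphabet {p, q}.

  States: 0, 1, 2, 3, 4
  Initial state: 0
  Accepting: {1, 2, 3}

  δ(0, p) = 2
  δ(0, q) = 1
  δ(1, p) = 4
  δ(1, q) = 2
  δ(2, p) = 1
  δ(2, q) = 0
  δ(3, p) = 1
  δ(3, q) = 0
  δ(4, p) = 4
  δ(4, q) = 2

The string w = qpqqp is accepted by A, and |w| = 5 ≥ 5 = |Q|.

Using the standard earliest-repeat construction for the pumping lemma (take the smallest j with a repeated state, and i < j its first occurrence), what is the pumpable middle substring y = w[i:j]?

Run of A on w = q p q q p:
  step 0: 0  (start)
  step 1: 1  (read q: 0→1)
  step 2: 4  (read p: 1→4)
  step 3: 2  (read q: 4→2)
  step 4: 0  (read q: 2→0)   ← first repeat (0 seen earlier)
  step 5: 2  (read p: 0→2)

So i = 0, j = 4, giving x = w[0:0] = ε, y = w[0:4] = qpqq, z = w[4:5] = p.
Check: |xy| = 4 ≤ 5 and |y| = 4 ≥ 1. Reading y takes A from 0 back to 0, so every xyⁱz is accepted.

qpqq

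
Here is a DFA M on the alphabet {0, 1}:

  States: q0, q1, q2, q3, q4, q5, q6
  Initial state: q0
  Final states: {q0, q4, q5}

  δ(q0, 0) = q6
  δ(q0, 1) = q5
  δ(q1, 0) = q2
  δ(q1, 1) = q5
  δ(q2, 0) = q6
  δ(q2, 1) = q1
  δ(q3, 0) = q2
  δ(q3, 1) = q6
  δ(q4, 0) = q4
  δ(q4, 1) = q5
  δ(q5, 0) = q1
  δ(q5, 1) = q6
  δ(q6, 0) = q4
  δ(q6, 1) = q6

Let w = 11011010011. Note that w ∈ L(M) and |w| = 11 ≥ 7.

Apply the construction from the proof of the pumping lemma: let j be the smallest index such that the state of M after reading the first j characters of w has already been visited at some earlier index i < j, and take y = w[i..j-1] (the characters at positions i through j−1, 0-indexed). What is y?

101

State sequence: q0 -1-> q5 -1-> q6 -0-> q4 -1-> q5 -1-> q6 -0-> q4 -1-> q5 -0-> q1 -0-> q2 -1-> q1 -1-> q5
First repeat at step 4: q5 was already visited.

So i = 1, j = 4, giving x = w[0:1] = 1, y = w[1:4] = 101, z = w[4:11] = 1010011.
Check: |xy| = 4 ≤ 7 and |y| = 3 ≥ 1. Reading y takes M from q5 back to q5, so every xyⁱz is accepted.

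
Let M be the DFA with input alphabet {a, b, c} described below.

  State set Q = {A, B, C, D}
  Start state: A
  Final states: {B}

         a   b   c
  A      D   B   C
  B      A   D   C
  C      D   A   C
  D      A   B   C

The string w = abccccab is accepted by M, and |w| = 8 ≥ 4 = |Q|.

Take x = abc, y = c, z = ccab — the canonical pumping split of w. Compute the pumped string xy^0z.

abcccab

xy⁰z = xz = abc·ccab = abcccab.
Reading y = c takes M from C back to C, so after x the machine is still in C, and z then leads to the accepting state B. Hence abcccab ∈ L(M).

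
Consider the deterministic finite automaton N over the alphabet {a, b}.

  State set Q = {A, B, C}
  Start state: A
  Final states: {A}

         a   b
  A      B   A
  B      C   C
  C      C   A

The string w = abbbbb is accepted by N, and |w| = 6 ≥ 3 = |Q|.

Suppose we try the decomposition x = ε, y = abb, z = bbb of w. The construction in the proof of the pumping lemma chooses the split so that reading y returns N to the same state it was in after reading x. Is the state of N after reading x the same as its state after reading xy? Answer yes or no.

yes

Run of N on the first 3 characters of w = a b b:
  step 0: A  (start)
  step 1: B  (read a: A→B)
  step 2: C  (read b: B→C)
  step 3: A  (read b: C→A)

After x (step 0): A. After xy (step 3): A.
They match, so y = abb drives N around a cycle from A back to itself; pumping y any number of times keeps N in A before reading z, and xyⁱz ∈ L(N) for every i ≥ 0.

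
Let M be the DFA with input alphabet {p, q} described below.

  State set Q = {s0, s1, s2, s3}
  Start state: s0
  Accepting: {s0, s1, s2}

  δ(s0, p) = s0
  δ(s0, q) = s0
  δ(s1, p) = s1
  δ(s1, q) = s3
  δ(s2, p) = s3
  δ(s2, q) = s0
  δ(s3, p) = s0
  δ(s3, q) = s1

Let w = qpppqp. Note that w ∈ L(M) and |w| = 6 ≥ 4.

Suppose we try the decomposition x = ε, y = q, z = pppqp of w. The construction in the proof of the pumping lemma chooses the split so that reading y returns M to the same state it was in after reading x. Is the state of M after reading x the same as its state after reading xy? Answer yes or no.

Run of M on the first 1 characters of w = q:
  step 0: s0  (start)
  step 1: s0  (read q: s0→s0)

After x (step 0): s0. After xy (step 1): s0.
They match, so y = q drives M around a cycle from s0 back to itself; pumping y any number of times keeps M in s0 before reading z, and xyⁱz ∈ L(M) for every i ≥ 0.

yes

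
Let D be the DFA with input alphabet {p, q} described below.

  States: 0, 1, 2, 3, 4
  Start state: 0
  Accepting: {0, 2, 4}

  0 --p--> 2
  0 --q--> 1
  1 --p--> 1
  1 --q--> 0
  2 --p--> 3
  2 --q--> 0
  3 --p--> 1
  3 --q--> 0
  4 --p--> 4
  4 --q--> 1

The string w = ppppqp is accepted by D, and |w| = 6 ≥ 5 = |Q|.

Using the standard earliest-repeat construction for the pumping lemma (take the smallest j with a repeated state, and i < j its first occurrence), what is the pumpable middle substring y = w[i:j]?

State sequence: 0 -p-> 2 -p-> 3 -p-> 1 -p-> 1 -q-> 0 -p-> 2
First repeat at step 4: 1 was already visited.

So i = 3, j = 4, giving x = w[0:3] = ppp, y = w[3:4] = p, z = w[4:6] = qp.
Check: |xy| = 4 ≤ 5 and |y| = 1 ≥ 1. Reading y takes D from 1 back to 1, so every xyⁱz is accepted.

p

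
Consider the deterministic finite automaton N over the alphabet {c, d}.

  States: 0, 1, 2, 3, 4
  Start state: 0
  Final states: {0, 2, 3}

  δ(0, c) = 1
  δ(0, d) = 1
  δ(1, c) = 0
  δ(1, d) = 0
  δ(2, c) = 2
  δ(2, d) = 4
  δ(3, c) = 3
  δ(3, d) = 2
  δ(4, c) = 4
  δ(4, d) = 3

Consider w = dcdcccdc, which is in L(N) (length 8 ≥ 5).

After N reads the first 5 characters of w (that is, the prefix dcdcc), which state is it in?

1

State sequence: 0 -d-> 1 -c-> 0 -d-> 1 -c-> 0 -c-> 1

After reading 5 characters, N is in state 1.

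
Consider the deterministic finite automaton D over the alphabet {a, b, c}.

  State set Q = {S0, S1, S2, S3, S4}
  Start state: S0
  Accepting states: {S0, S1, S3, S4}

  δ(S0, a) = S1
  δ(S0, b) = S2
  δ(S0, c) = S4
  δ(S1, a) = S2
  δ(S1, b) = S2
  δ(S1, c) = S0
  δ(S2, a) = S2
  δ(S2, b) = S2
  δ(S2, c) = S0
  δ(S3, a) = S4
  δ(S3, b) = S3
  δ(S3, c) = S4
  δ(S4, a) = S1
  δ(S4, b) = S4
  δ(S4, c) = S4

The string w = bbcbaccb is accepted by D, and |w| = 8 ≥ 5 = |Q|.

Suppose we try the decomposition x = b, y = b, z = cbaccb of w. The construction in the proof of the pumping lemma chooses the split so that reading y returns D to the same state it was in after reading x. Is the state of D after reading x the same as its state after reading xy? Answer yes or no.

State sequence: S0 -b-> S2 -b-> S2

After x (step 1): S2. After xy (step 2): S2.
They match, so y = b drives D around a cycle from S2 back to itself; pumping y any number of times keeps D in S2 before reading z, and xyⁱz ∈ L(D) for every i ≥ 0.

yes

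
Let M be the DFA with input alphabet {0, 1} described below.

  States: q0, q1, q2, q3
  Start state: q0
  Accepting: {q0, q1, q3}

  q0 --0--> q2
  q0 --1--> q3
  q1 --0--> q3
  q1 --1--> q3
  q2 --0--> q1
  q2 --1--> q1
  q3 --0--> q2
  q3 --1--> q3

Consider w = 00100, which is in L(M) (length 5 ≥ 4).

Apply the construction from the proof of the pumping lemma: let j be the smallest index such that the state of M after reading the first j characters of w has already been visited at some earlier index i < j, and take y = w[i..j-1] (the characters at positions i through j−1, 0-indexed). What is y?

010

Run of M on w = 0 0 1 0 0:
  step 0: q0  (start)
  step 1: q2  (read 0: q0→q2)
  step 2: q1  (read 0: q2→q1)
  step 3: q3  (read 1: q1→q3)
  step 4: q2  (read 0: q3→q2)   ← first repeat (q2 seen earlier)
  step 5: q1  (read 0: q2→q1)

So i = 1, j = 4, giving x = w[0:1] = 0, y = w[1:4] = 010, z = w[4:5] = 0.
Check: |xy| = 4 ≤ 4 and |y| = 3 ≥ 1. Reading y takes M from q2 back to q2, so every xyⁱz is accepted.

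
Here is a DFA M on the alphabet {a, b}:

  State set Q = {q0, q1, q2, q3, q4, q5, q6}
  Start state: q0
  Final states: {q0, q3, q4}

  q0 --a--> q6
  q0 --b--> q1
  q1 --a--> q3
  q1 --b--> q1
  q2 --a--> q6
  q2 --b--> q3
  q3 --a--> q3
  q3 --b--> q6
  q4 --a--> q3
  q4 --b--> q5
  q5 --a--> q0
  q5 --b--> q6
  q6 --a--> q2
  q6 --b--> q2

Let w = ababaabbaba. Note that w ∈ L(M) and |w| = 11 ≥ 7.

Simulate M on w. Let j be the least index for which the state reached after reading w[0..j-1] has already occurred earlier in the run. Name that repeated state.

Run of M on w = a b a b a a b b a b a:
  step 0: q0  (start)
  step 1: q6  (read a: q0→q6)
  step 2: q2  (read b: q6→q2)
  step 3: q6  (read a: q2→q6)   ← first repeat (q6 seen earlier)
  step 4: q2  (read b: q6→q2)
  step 5: q6  (read a: q2→q6)
  step 6: q2  (read a: q6→q2)
  step 7: q3  (read b: q2→q3)
  step 8: q6  (read b: q3→q6)
  step 9: q2  (read a: q6→q2)
  step 10: q3  (read b: q2→q3)
  step 11: q3  (read a: q3→q3)

The earliest repeat is at step j = 3: M is in q6, which it already visited at step i = 1.

q6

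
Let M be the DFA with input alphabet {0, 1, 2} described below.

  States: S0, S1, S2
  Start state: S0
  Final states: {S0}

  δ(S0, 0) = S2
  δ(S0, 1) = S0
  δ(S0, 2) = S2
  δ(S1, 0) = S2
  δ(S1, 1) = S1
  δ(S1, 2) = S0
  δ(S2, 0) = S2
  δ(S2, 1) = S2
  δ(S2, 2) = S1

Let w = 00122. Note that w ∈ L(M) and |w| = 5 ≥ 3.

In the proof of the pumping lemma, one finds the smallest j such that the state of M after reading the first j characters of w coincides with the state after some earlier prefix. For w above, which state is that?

Run of M on w = 0 0 1 2 2:
  step 0: S0  (start)
  step 1: S2  (read 0: S0→S2)
  step 2: S2  (read 0: S2→S2)   ← first repeat (S2 seen earlier)
  step 3: S2  (read 1: S2→S2)
  step 4: S1  (read 2: S2→S1)
  step 5: S0  (read 2: S1→S0)

The earliest repeat is at step j = 2: M is in S2, which it already visited at step i = 1.
With |Q| = 3, pigeonhole forces a state repeat no later than step 3; the substring read between the first and second visits to that state can be pumped.

S2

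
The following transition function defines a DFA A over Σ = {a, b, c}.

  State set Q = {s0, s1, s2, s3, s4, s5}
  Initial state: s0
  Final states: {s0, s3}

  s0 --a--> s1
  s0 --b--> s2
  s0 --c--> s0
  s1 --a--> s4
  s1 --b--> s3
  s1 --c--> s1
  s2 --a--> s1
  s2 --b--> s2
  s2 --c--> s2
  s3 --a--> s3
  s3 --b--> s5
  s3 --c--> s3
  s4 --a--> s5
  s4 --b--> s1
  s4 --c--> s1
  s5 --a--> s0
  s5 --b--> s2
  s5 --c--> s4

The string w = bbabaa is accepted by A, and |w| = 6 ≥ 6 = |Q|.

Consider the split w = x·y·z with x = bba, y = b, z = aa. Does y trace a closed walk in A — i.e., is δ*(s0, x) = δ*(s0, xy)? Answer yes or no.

no

Run of A on the first 4 characters of w = b b a b:
  step 0: s0  (start)
  step 1: s2  (read b: s0→s2)
  step 2: s2  (read b: s2→s2)
  step 3: s1  (read a: s2→s1)
  step 4: s3  (read b: s1→s3)

After x (step 3): s1. After xy (step 4): s3.
They differ (s1 ≠ s3), so y is not a cycle from the state after x; this split is not the one the pumping-lemma construction produces, and pumping y need not keep the string in L(A).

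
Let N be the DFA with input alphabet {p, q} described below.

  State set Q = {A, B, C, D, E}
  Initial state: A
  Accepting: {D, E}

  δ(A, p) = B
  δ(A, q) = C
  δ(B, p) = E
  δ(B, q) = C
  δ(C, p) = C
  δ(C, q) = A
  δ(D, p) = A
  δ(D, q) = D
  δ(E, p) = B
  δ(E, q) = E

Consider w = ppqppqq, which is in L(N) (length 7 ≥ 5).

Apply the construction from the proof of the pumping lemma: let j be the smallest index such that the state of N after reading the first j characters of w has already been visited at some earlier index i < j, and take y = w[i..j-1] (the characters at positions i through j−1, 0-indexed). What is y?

q

Run of N on w = p p q p p q q:
  step 0: A  (start)
  step 1: B  (read p: A→B)
  step 2: E  (read p: B→E)
  step 3: E  (read q: E→E)   ← first repeat (E seen earlier)
  step 4: B  (read p: E→B)
  step 5: E  (read p: B→E)
  step 6: E  (read q: E→E)
  step 7: E  (read q: E→E)

So i = 2, j = 3, giving x = w[0:2] = pp, y = w[2:3] = q, z = w[3:7] = ppqq.
Check: |xy| = 3 ≤ 5 and |y| = 1 ≥ 1. Reading y takes N from E back to E, so every xyⁱz is accepted.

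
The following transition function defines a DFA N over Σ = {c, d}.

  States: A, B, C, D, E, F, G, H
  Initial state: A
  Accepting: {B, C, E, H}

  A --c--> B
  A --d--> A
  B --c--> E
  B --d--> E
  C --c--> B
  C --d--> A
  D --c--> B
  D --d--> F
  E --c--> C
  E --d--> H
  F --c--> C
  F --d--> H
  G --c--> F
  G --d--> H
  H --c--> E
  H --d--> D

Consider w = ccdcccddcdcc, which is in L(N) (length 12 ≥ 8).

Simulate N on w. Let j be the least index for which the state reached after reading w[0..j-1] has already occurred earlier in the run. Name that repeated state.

Run of N on w = c c d c c c d d c d c c:
  step 0: A  (start)
  step 1: B  (read c: A→B)
  step 2: E  (read c: B→E)
  step 3: H  (read d: E→H)
  step 4: E  (read c: H→E)   ← first repeat (E seen earlier)
  step 5: C  (read c: E→C)
  step 6: B  (read c: C→B)
  step 7: E  (read d: B→E)
  step 8: H  (read d: E→H)
  step 9: E  (read c: H→E)
  step 10: H  (read d: E→H)
  step 11: E  (read c: H→E)
  step 12: C  (read c: E→C)

The earliest repeat is at step j = 4: N is in E, which it already visited at step i = 2.
The DFA has 8 states, so the proof of the pumping lemma guarantees a repeated state among the first 8+1 visited; the segment between the two visits is the pumpable y.

E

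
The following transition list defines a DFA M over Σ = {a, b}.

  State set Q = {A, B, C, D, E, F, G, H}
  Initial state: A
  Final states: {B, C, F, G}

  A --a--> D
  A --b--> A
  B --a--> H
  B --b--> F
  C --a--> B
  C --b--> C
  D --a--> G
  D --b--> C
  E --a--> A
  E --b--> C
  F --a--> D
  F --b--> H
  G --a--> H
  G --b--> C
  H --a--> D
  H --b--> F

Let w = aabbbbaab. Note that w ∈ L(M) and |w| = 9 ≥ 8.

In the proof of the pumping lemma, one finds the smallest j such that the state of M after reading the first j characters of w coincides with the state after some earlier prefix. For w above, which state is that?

C

State sequence: A -a-> D -a-> G -b-> C -b-> C -b-> C -b-> C -a-> B -a-> H -b-> F
First repeat at step 4: C was already visited.

The earliest repeat is at step j = 4: M is in C, which it already visited at step i = 3.
Pumping length from the standard proof: p = 8 (the number of states). The repeated state found above gives |xy| = j ≤ 8 and |y| = j − i ≥ 1.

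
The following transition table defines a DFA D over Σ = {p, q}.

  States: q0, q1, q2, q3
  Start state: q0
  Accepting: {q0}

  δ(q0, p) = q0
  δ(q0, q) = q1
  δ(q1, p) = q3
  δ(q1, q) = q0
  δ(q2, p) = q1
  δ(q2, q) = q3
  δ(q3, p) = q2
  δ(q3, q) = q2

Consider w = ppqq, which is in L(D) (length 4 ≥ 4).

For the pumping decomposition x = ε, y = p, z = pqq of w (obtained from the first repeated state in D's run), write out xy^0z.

pqq

xy⁰z = xz = ε·pqq = pqq.
Reading y = p takes D from q0 back to q0, so after x the machine is still in q0, and z then leads to the accepting state q0. Hence pqq ∈ L(D).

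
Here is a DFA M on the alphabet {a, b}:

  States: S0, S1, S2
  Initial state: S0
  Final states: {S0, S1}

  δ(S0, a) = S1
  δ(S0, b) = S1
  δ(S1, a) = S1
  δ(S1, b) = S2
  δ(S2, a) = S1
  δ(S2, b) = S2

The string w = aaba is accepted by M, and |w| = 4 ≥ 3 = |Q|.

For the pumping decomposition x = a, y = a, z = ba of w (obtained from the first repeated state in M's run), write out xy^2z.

aaaba

xy^2z = a·a·a·ba = aaaba.
Reading y = a takes M from S1 back to S1, so after x·y·y the machine is still in S1, and z then leads to the accepting state S1. Hence aaaba ∈ L(M).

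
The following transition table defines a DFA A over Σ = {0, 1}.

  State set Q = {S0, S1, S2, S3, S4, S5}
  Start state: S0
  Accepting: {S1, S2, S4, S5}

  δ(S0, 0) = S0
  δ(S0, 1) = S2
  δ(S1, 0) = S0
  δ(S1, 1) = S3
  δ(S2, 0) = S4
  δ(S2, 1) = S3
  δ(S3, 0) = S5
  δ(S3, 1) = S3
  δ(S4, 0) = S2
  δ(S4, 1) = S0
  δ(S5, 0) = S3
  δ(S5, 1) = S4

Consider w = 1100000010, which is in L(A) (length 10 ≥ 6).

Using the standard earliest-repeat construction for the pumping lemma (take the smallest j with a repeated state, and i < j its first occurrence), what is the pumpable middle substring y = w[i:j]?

Run of A on w = 1 1 0 0 0 0 0 0 1 0:
  step 0: S0  (start)
  step 1: S2  (read 1: S0→S2)
  step 2: S3  (read 1: S2→S3)
  step 3: S5  (read 0: S3→S5)
  step 4: S3  (read 0: S5→S3)   ← first repeat (S3 seen earlier)
  step 5: S5  (read 0: S3→S5)
  step 6: S3  (read 0: S5→S3)
  step 7: S5  (read 0: S3→S5)
  step 8: S3  (read 0: S5→S3)
  step 9: S3  (read 1: S3→S3)
  step 10: S5  (read 0: S3→S5)

So i = 2, j = 4, giving x = w[0:2] = 11, y = w[2:4] = 00, z = w[4:10] = 000010.
Check: |xy| = 4 ≤ 6 and |y| = 2 ≥ 1. Reading y takes A from S3 back to S3, so every xyⁱz is accepted.

00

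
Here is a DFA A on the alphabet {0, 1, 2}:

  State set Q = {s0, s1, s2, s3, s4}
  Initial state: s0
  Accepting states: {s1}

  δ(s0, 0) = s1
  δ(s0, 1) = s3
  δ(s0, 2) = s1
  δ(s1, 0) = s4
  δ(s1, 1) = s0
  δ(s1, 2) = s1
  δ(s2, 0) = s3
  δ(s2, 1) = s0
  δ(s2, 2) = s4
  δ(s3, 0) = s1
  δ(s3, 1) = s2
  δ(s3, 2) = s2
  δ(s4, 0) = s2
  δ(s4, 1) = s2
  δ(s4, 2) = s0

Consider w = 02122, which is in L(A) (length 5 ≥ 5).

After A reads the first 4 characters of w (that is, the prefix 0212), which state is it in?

State sequence: s0 -0-> s1 -2-> s1 -1-> s0 -2-> s1

After reading 4 characters, A is in state s1.

s1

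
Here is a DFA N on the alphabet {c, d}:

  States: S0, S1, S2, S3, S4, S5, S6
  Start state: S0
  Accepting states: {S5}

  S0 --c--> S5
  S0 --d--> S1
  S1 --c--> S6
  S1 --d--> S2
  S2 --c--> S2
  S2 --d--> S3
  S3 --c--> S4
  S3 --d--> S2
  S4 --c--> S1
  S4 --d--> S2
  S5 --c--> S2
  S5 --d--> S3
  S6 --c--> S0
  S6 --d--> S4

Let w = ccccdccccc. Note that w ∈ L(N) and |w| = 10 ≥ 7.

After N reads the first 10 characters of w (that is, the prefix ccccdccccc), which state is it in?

S5

Run of N on the first 10 characters of w = c c c c d c c c c c:
  step 0: S0  (start)
  step 1: S5  (read c: S0→S5)
  step 2: S2  (read c: S5→S2)
  step 3: S2  (read c: S2→S2)
  step 4: S2  (read c: S2→S2)
  step 5: S3  (read d: S2→S3)
  step 6: S4  (read c: S3→S4)
  step 7: S1  (read c: S4→S1)
  step 8: S6  (read c: S1→S6)
  step 9: S0  (read c: S6→S0)
  step 10: S5  (read c: S0→S5)

After reading 10 characters, N is in state S5.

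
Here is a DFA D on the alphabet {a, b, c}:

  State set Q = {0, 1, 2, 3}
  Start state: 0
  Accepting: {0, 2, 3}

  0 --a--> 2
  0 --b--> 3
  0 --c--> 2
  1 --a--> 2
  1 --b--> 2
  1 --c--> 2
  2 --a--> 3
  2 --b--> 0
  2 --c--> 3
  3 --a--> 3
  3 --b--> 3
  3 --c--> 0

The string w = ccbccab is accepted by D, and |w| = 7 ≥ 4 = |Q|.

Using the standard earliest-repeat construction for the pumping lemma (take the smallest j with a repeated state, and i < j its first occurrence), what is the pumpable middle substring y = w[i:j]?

b

Run of D on w = c c b c c a b:
  step 0: 0  (start)
  step 1: 2  (read c: 0→2)
  step 2: 3  (read c: 2→3)
  step 3: 3  (read b: 3→3)   ← first repeat (3 seen earlier)
  step 4: 0  (read c: 3→0)
  step 5: 2  (read c: 0→2)
  step 6: 3  (read a: 2→3)
  step 7: 3  (read b: 3→3)

So i = 2, j = 3, giving x = w[0:2] = cc, y = w[2:3] = b, z = w[3:7] = ccab.
Check: |xy| = 3 ≤ 4 and |y| = 1 ≥ 1. Reading y takes D from 3 back to 3, so every xyⁱz is accepted.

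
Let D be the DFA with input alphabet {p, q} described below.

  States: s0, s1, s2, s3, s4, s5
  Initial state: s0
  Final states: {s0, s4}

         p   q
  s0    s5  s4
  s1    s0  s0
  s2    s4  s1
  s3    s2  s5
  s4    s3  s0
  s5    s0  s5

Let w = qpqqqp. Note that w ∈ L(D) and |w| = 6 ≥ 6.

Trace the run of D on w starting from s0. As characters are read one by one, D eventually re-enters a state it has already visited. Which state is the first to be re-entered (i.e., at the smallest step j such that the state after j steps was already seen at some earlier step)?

Run of D on w = q p q q q p:
  step 0: s0  (start)
  step 1: s4  (read q: s0→s4)
  step 2: s3  (read p: s4→s3)
  step 3: s5  (read q: s3→s5)
  step 4: s5  (read q: s5→s5)   ← first repeat (s5 seen earlier)
  step 5: s5  (read q: s5→s5)
  step 6: s0  (read p: s5→s0)

The earliest repeat is at step j = 4: D is in s5, which it already visited at step i = 3.

s5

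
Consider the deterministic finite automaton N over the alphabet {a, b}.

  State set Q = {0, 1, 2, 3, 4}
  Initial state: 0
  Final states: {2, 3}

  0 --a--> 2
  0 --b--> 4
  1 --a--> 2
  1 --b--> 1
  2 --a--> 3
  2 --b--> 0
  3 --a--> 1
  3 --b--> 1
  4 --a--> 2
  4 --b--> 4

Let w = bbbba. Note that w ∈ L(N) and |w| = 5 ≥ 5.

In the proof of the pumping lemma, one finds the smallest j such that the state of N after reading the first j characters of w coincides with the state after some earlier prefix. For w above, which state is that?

State sequence: 0 -b-> 4 -b-> 4 -b-> 4 -b-> 4 -a-> 2
First repeat at step 2: 4 was already visited.

The earliest repeat is at step j = 2: N is in 4, which it already visited at step i = 1.
Since N has 5 states, any run of length ≥ 5 visits 5+1 states, so by pigeonhole some state repeats within the first 5 steps — that repeat gives the pumpable loop.

4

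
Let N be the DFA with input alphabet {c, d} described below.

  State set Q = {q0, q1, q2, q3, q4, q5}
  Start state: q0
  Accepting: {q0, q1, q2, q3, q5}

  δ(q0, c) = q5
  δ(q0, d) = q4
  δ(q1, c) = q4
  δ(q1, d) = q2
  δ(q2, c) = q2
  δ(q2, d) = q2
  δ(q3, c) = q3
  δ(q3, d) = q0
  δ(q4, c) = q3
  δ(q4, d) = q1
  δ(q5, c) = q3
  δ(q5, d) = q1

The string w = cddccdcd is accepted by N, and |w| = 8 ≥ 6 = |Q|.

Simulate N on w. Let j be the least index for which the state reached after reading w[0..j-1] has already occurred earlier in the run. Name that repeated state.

Run of N on w = c d d c c d c d:
  step 0: q0  (start)
  step 1: q5  (read c: q0→q5)
  step 2: q1  (read d: q5→q1)
  step 3: q2  (read d: q1→q2)
  step 4: q2  (read c: q2→q2)   ← first repeat (q2 seen earlier)
  step 5: q2  (read c: q2→q2)
  step 6: q2  (read d: q2→q2)
  step 7: q2  (read c: q2→q2)
  step 8: q2  (read d: q2→q2)

The earliest repeat is at step j = 4: N is in q2, which it already visited at step i = 3.
The DFA has 6 states, so the proof of the pumping lemma guarantees a repeated state among the first 6+1 visited; the segment between the two visits is the pumpable y.

q2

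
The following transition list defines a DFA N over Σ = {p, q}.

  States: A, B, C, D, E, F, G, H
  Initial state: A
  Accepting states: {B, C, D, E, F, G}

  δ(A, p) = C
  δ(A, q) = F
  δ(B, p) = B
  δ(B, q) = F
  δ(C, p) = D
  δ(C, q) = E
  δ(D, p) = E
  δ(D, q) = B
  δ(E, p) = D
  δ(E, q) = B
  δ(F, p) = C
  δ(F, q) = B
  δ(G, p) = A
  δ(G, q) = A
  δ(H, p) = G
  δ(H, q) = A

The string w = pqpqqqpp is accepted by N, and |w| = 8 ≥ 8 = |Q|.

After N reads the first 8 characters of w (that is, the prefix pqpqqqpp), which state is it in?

B

Run of N on the first 8 characters of w = p q p q q q p p:
  step 0: A  (start)
  step 1: C  (read p: A→C)
  step 2: E  (read q: C→E)
  step 3: D  (read p: E→D)
  step 4: B  (read q: D→B)
  step 5: F  (read q: B→F)
  step 6: B  (read q: F→B)
  step 7: B  (read p: B→B)
  step 8: B  (read p: B→B)

After reading 8 characters, N is in state B.
(This kind of state-tracing is the core of the pumping-lemma construction: with 8 states, pigeonhole forces a repeat within the first 8 steps.)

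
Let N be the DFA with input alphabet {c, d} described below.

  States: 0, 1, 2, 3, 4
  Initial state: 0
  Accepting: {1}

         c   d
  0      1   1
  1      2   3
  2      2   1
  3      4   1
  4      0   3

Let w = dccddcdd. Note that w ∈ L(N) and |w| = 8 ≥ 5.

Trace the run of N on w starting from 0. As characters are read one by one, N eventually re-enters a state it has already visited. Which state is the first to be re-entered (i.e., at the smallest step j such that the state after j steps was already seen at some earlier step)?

2

State sequence: 0 -d-> 1 -c-> 2 -c-> 2 -d-> 1 -d-> 3 -c-> 4 -d-> 3 -d-> 1
First repeat at step 3: 2 was already visited.

The earliest repeat is at step j = 3: N is in 2, which it already visited at step i = 2.
The DFA has 5 states, so the proof of the pumping lemma guarantees a repeated state among the first 5+1 visited; the segment between the two visits is the pumpable y.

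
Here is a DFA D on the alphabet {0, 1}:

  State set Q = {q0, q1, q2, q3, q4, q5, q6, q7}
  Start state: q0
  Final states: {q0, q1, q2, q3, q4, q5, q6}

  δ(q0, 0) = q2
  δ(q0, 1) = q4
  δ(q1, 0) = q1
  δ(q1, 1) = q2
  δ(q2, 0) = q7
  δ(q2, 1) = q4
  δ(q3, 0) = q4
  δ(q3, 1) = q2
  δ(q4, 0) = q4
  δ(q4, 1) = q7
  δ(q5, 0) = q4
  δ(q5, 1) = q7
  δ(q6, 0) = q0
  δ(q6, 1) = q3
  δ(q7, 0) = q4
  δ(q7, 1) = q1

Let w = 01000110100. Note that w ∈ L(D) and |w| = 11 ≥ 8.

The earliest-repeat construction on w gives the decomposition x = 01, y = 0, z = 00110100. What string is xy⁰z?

0100110100

xy⁰z = xz = 01·00110100 = 0100110100.
Reading y = 0 takes D from q4 back to q4, so after x the machine is still in q4, and z then leads to the accepting state q4. Hence 0100110100 ∈ L(D).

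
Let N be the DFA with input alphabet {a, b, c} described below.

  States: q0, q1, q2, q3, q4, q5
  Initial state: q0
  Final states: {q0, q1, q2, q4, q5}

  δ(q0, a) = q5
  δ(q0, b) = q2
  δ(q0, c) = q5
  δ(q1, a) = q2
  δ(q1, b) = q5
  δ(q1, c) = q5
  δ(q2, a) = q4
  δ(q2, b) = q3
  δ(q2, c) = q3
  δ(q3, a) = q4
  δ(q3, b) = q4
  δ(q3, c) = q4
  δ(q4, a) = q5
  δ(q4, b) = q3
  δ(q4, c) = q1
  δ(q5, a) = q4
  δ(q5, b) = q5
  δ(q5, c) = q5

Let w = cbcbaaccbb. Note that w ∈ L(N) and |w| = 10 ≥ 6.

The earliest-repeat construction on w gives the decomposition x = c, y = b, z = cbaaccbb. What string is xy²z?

xy^2z = c·b·b·cbaaccbb = cbbcbaaccbb.
Reading y = b takes N from q5 back to q5, so after x·y·y the machine is still in q5, and z then leads to the accepting state q5. Hence cbbcbaaccbb ∈ L(N).

cbbcbaaccbb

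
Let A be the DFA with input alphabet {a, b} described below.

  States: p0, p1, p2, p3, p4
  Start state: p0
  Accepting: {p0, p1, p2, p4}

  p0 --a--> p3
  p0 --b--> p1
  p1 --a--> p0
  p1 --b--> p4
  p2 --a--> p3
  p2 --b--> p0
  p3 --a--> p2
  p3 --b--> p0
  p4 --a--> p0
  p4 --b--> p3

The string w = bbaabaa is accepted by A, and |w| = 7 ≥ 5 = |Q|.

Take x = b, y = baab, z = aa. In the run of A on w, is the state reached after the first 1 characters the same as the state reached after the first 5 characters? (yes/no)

Run of A on the first 5 characters of w = b b a a b:
  step 0: p0  (start)
  step 1: p1  (read b: p0→p1)
  step 2: p4  (read b: p1→p4)
  step 3: p0  (read a: p4→p0)
  step 4: p3  (read a: p0→p3)
  step 5: p0  (read b: p3→p0)

After x (step 1): p1. After xy (step 5): p0.
They differ (p1 ≠ p0), so y is not a cycle from the state after x; this split is not the one the pumping-lemma construction produces, and pumping y need not keep the string in L(A).

no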